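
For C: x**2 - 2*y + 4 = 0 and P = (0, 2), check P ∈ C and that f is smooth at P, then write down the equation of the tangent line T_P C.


Tangent line at P: 4 - 2*y = 0.

Step 1: f(0, 2) = 0, so P lies on C.
Step 2: partial derivatives
  f_x(x, y) = 2*x, f_y(x, y) = -2.
  f_x(P) = 0, f_y(P) = -2 (gradient nonzero, so P is smooth).
Step 3: tangent line at P: 0·(x − 0) + -2·(y − 2) = 0.
Expanding: 4 - 2*y = 0.


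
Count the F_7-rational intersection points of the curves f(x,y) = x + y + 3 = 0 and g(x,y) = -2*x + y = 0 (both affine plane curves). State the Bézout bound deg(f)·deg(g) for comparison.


Common zeros: {(6, 5)}; count = 1; Bézout bound = 1.

deg(f) = 1, deg(g) = 1, so Bézout bound = 1.
Scan x ∈ F_7. For each x, list the y ∈ F_7 with f(x, y) ≡ 0 and those with g(x, y) ≡ 0 (mod 7); the common zeros in that column are the intersection.
  x = 0: f ≡ 0 at y ∈ {4}; g ≡ 0 at y ∈ {0}; common: ∅.
  x = 1: f ≡ 0 at y ∈ {3}; g ≡ 0 at y ∈ {2}; common: ∅.
  x = 2: f ≡ 0 at y ∈ {2}; g ≡ 0 at y ∈ {4}; common: ∅.
  x = 3: f ≡ 0 at y ∈ {1}; g ≡ 0 at y ∈ {6}; common: ∅.
  x = 4: f ≡ 0 at y ∈ {0}; g ≡ 0 at y ∈ {1}; common: ∅.
  x = 5: f ≡ 0 at y ∈ {6}; g ≡ 0 at y ∈ {3}; common: ∅.
  x = 6: f ≡ 0 at y ∈ {5}; g ≡ 0 at y ∈ {5}; common: {5}.
Collecting: common zeros = {(6, 5)}, so the count is 1.
Comparison with the Bézout bound: 1 ≤ 1 = deg(f)·deg(g), as expected for curves with no common component (the bound is attained).


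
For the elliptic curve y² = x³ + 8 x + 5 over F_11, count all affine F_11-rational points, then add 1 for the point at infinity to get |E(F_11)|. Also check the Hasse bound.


Affine points = {(0, 4), (0, 7), (1, 5), (1, 6), (3, 1), (3, 10), (5, 4), (5, 7), (6, 4), (6, 7), (8, 3), (8, 8), (9, 5), (9, 6)}; affine count = 14; |E(F_11)| = 15.

Discriminant check: Δ ∝ 4a³ + 27b² = 4·8³ + 27·5² = 4·512 + 27·25 ≡ 6 (mod 11). Nonzero ⇒ E is nonsingular.
For each x ∈ F_11, compute rhs = x³ + 8·x + 5 mod 11, then count y ∈ F_11 with y² ≡ rhs.
  x = 0: rhs = 5, matching y values: 4, 7 (2 points).
  x = 1: rhs = 3, matching y values: 5, 6 (2 points).
  x = 2: rhs = 7, matching y values: none (0 points).
  x = 3: rhs = 1, matching y values: 1, 10 (2 points).
  x = 4: rhs = 2, matching y values: none (0 points).
  x = 5: rhs = 5, matching y values: 4, 7 (2 points).
  x = 6: rhs = 5, matching y values: 4, 7 (2 points).
  x = 7: rhs = 8, matching y values: none (0 points).
  x = 8: rhs = 9, matching y values: 3, 8 (2 points).
  x = 9: rhs = 3, matching y values: 5, 6 (2 points).
  x = 10: rhs = 7, matching y values: none (0 points).
Total affine count: 14.
Full point count |E(F_11)| = 14 + 1 = 15.
Hasse bound: |15 − (11+1)| = |3| = 3 ≤ 2√11 ≈ 6.6332 ✓.


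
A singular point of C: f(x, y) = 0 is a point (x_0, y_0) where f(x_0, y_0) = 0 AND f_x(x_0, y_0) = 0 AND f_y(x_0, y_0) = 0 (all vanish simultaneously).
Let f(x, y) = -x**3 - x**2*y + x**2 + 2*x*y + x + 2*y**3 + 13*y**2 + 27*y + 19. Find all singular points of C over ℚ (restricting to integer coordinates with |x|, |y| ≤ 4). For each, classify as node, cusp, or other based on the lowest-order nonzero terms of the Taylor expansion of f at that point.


Singular points: {(1, -2)}; classification: cusp.

Compute partial derivatives:
  f_x = -3*x**2 - 2*x*y + 2*x + 2*y + 1.
  f_y = -x**2 + 2*x + 6*y**2 + 26*y + 27.
Scan x_0 ∈ {−4, ..., 4}. For each x_0, f_y(x_0, y) is a polynomial in y; find its integer roots y ∈ {−4, ..., 4}, then test f_x and f at those candidates.
  x = -4: f_y(-4, y) = 6*y**2 + 26*y + 3; no integer root y with |y| ≤ 4.
  x = -3: f_y(-3, y) = 6*y**2 + 26*y + 12; no integer root y with |y| ≤ 4.
  x = -2: f_y(-2, y) = 6*y**2 + 26*y + 19; no integer root y with |y| ≤ 4.
  x = -1: f_y(-1, y) = 6*y**2 + 26*y + 24; vanishes at y ∈ {-3}. (-1, -3): f_x = -16 ≠ 0.
  x = 0: f_y(0, y) = 6*y**2 + 26*y + 27; no integer root y with |y| ≤ 4.
  x = 1: f_y(1, y) = 6*y**2 + 26*y + 28; vanishes at y ∈ {-2}. (1, -2): f_x = 0, f = 0 — SINGULAR.
  x = 2: f_y(2, y) = 6*y**2 + 26*y + 27; no integer root y with |y| ≤ 4.
  x = 3: f_y(3, y) = 6*y**2 + 26*y + 24; vanishes at y ∈ {-3}. (3, -3): f_x = -8 ≠ 0.
  x = 4: f_y(4, y) = 6*y**2 + 26*y + 19; no integer root y with |y| ≤ 4.
Only singular point on the grid: (1, -2).
Classify: substitute x = 1 + u, y = -2 + v and expand: f = -u**3 - u**2*v + 2*v**3 + v**2.
No constant or linear terms (consistent with a singular point). Quadratic part: v**2. Cubic part: -u**3 - u**2*v + 2*v**3.
The quadratic part v**2 is a perfect square, so there is a single (double) tangent line v = 0, i.e. y = -2. Restricting the cubic part to that line (v = 0) leaves -u**3 ≠ 0, so f is not divisible by v and the branch is v² ≈ u**3 to lowest order — this is a cusp.
Classification: cusp.


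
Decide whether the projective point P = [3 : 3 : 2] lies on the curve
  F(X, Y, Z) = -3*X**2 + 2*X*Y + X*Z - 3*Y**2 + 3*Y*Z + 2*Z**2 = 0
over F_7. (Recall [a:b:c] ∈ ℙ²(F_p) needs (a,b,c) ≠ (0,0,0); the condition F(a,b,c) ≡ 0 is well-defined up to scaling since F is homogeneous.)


F(3,3,2) ≡ 3 (mod 7); P is NOT on the curve.

Evaluate F(3, 3, 2) term-by-term (mod 7).
  -3*X**2 ↦ -3·9·1·1 = -27
  2*X*Y ↦ 2·3·3·1 = 18
  X*Z ↦ 1·3·1·2 = 6
  -3*Y**2 ↦ -3·1·9·1 = -27
  3*Y*Z ↦ 3·1·3·2 = 18
  2*Z**2 ↦ 2·1·1·4 = 8
Sum: F(3, 3, 2) = (-27) + (18) + (6) + (-27) + (18) + (8) = -4.
Reducing mod 7: -4 ≡ 3 (mod 7).
Since F(a, b, c) ≡ 3 ≠ 0 (mod 7), P does NOT lie on the curve.


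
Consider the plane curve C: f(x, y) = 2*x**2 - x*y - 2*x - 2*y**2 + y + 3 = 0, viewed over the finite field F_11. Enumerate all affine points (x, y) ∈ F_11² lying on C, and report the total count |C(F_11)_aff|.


Affine F_11-points: {(0, 7), (0, 10), (3, 1), (3, 9), (4, 1), (4, 3), (6, 4), (6, 10), (8, 4), (8, 9), (10, 5), (10, 7)}; count = 12.

For each of the 121 pairs (x, y) ∈ F_11², evaluate f(x, y) mod 11. Record the zeros.
  x = 0: [0↦3, 1↦2, 2↦8, 3↦10, 4↦8, 5↦2, 6↦3, 7↦0, 8↦4, 9↦4, 10↦0]  zeros at y ∈ {7, 10}
  x = 1: [0↦3, 1↦1, 2↦6, 3↦7, 4↦4, 5↦8, 6↦8, 7↦4, 8↦7, 9↦6, 10↦1]  zeros at y ∈ ∅
  x = 2: [0↦7, 1↦4, 2↦8, 3↦8, 4↦4, 5↦7, 6↦6, 7↦1, 8↦3, 9↦1, 10↦6]  zeros at y ∈ ∅
  x = 3: [0↦4, 1↦0, 2↦3, 3↦2, 4↦8, 5↦10, 6↦8, 7↦2, 8↦3, 9↦0, 10↦4]  zeros at y ∈ {1, 9}
  x = 4: [0↦5, 1↦0, 2↦2, 3↦0, 4↦5, 5↦6, 6↦3, 7↦7, 8↦7, 9↦3, 10↦6]  zeros at y ∈ {1, 3}
  x = 5: [0↦10, 1↦4, 2↦5, 3↦2, 4↦6, 5↦6, 6↦2, 7↦5, 8↦4, 9↦10, 10↦1]  zeros at y ∈ ∅
  x = 6: [0↦8, 1↦1, 2↦1, 3↦8, 4↦0, 5↦10, 6↦5, 7↦7, 8↦5, 9↦10, 10↦0]  zeros at y ∈ {4, 10}
  x = 7: [0↦10, 1↦2, 2↦1, 3↦7, 4↦9, 5↦7, 6↦1, 7↦2, 8↦10, 9↦3, 10↦3]  zeros at y ∈ ∅
  x = 8: [0↦5, 1↦7, 2↦5, 3↦10, 4↦0, 5↦8, 6↦1, 7↦1, 8↦8, 9↦0, 10↦10]  zeros at y ∈ {4, 9}
  x = 9: [0↦4, 1↦5, 2↦2, 3↦6, 4↦6, 5↦2, 6↦5, 7↦4, 8↦10, 9↦1, 10↦10]  zeros at y ∈ ∅
  x = 10: [0↦7, 1↦7, 2↦3, 3↦6, 4↦5, 5↦0, 6↦2, 7↦0, 8↦5, 9↦6, 10↦3]  zeros at y ∈ {5, 7}
Collecting zeros: affine points = {(0, 7), (0, 10), (3, 1), (3, 9), (4, 1), (4, 3), (6, 4), (6, 10), (8, 4), (8, 9), (10, 5), (10, 7)}.
Total count |C(F_11)_aff| = 12.


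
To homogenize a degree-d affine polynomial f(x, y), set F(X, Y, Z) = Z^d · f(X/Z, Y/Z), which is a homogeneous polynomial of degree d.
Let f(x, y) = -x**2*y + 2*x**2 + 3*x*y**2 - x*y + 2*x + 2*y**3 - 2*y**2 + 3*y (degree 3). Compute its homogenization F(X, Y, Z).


F(X, Y, Z) = -X**2*Y + 2*X**2*Z + 3*X*Y**2 - X*Y*Z + 2*X*Z**2 + 2*Y**3 - 2*Y**2*Z + 3*Y*Z**2

deg(f) = 3.
Substitute x = X/Z, y = Y/Z into f, then multiply by Z^3.
  monomial -1·x^2·y^1 ↦ -1·X^2·Y^1·Z^0.
  monomial 2·x^2·y^0 ↦ 2·X^2·Y^0·Z^1.
  monomial 3·x^1·y^2 ↦ 3·X^1·Y^2·Z^0.
  monomial -1·x^1·y^1 ↦ -1·X^1·Y^1·Z^1.
  monomial 2·x^1·y^0 ↦ 2·X^1·Y^0·Z^2.
  monomial 2·x^0·y^3 ↦ 2·X^0·Y^3·Z^0.
  monomial -2·x^0·y^2 ↦ -2·X^0·Y^2·Z^1.
  monomial 3·x^0·y^1 ↦ 3·X^0·Y^1·Z^2.
Collecting: F(X, Y, Z) = -X**2*Y + 2*X**2*Z + 3*X*Y**2 - X*Y*Z + 2*X*Z**2 + 2*Y**3 - 2*Y**2*Z + 3*Y*Z**2.


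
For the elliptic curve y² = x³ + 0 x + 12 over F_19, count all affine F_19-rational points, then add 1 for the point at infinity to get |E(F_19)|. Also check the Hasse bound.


Affine points = {(2, 1), (2, 18), (3, 1), (3, 18), (4, 0), (5, 2), (5, 17), (6, 0), (8, 7), (8, 12), (9, 0), (10, 9), (10, 10), (12, 7), (12, 12), (13, 9), (13, 10), (14, 1), (14, 18), (15, 9), (15, 10), (16, 2), (16, 17), (17, 2), (17, 17), (18, 7), (18, 12)}; affine count = 27; |E(F_19)| = 28.

Discriminant check: Δ ∝ 4a³ + 27b² = 4·0³ + 27·12² = 4·0 + 27·144 ≡ 12 (mod 19). Nonzero ⇒ E is nonsingular.
For each x ∈ F_19, compute rhs = x³ + 0·x + 12 mod 19, then count y ∈ F_19 with y² ≡ rhs.
  x = 0: rhs = 12, matching y values: none (0 points).
  x = 1: rhs = 13, matching y values: none (0 points).
  x = 2: rhs = 1, matching y values: 1, 18 (2 points).
  x = 3: rhs = 1, matching y values: 1, 18 (2 points).
  x = 4: rhs = 0, matching y values: 0 (1 points).
  x = 5: rhs = 4, matching y values: 2, 17 (2 points).
  x = 6: rhs = 0, matching y values: 0 (1 points).
  x = 7: rhs = 13, matching y values: none (0 points).
  x = 8: rhs = 11, matching y values: 7, 12 (2 points).
  x = 9: rhs = 0, matching y values: 0 (1 points).
  x = 10: rhs = 5, matching y values: 9, 10 (2 points).
  x = 11: rhs = 13, matching y values: none (0 points).
  x = 12: rhs = 11, matching y values: 7, 12 (2 points).
  x = 13: rhs = 5, matching y values: 9, 10 (2 points).
  x = 14: rhs = 1, matching y values: 1, 18 (2 points).
  x = 15: rhs = 5, matching y values: 9, 10 (2 points).
  x = 16: rhs = 4, matching y values: 2, 17 (2 points).
  x = 17: rhs = 4, matching y values: 2, 17 (2 points).
  x = 18: rhs = 11, matching y values: 7, 12 (2 points).
Total affine count: 27.
Full point count |E(F_19)| = 27 + 1 = 28.
Hasse bound: |28 − (19+1)| = |8| = 8 ≤ 2√19 ≈ 8.7178 ✓.


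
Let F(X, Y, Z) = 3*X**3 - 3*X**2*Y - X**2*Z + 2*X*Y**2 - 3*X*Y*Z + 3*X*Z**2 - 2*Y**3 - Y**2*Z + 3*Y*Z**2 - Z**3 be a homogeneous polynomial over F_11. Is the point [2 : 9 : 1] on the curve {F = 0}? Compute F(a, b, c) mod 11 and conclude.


F(2,9,1) ≡ 6 (mod 11); P is NOT on the curve.

Evaluate F(2, 9, 1) term-by-term (mod 11).
  3*X**3 ↦ 3·8·1·1 = 24
  -3*X**2*Y ↦ -3·4·9·1 = -108
  -X**2*Z ↦ -1·4·1·1 = -4
  2*X*Y**2 ↦ 2·2·81·1 = 324
  -3*X*Y*Z ↦ -3·2·9·1 = -54
  3*X*Z**2 ↦ 3·2·1·1 = 6
  -2*Y**3 ↦ -2·1·729·1 = -1458
  -Y**2*Z ↦ -1·1·81·1 = -81
  3*Y*Z**2 ↦ 3·1·9·1 = 27
  -Z**3 ↦ -1·1·1·1 = -1
Sum: F(2, 9, 1) = (24) + (-108) + (-4) + (324) + (-54) + (6) + (-1458) + (-81) + (27) + (-1) = -1325.
Reducing mod 11: -1325 ≡ 6 (mod 11).
Since F(a, b, c) ≡ 6 ≠ 0 (mod 11), P does NOT lie on the curve.


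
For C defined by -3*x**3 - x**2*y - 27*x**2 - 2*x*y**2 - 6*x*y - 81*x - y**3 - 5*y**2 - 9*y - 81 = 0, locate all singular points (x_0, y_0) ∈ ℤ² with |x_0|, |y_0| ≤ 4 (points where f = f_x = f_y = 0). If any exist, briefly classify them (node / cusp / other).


Singular points: {(-3, 0)}; classification: cusp.

Compute partial derivatives:
  f_x = -9*x**2 - 2*x*y - 54*x - 2*y**2 - 6*y - 81.
  f_y = -x**2 - 4*x*y - 6*x - 3*y**2 - 10*y - 9.
Scan x_0 ∈ {−4, ..., 4}. For each x_0, f_y(x_0, y) is a polynomial in y; find its integer roots y ∈ {−4, ..., 4}, then test f_x and f at those candidates.
  x = -4: f_y(-4, y) = -3*y**2 + 6*y - 1; no integer root y with |y| ≤ 4.
  x = -3: f_y(-3, y) = -3*y**2 + 2*y; vanishes at y ∈ {0}. (-3, 0): f_x = 0, f = 0 — SINGULAR.
  x = -2: f_y(-2, y) = -3*y**2 - 2*y - 1; no integer root y with |y| ≤ 4.
  x = -1: f_y(-1, y) = -3*y**2 - 6*y - 4; no integer root y with |y| ≤ 4.
  x = 0: f_y(0, y) = -3*y**2 - 10*y - 9; no integer root y with |y| ≤ 4.
  x = 1: f_y(1, y) = -3*y**2 - 14*y - 16; vanishes at y ∈ {-2}. (1, -2): f_x = -136 ≠ 0.
  x = 2: f_y(2, y) = -3*y**2 - 18*y - 25; no integer root y with |y| ≤ 4.
  x = 3: f_y(3, y) = -3*y**2 - 22*y - 36; no integer root y with |y| ≤ 4.
  x = 4: f_y(4, y) = -3*y**2 - 26*y - 49; no integer root y with |y| ≤ 4.
Only singular point on the grid: (-3, 0).
Classify: substitute x = -3 + u, y = 0 + v and expand: f = -3*u**3 - u**2*v - 2*u*v**2 - v**3 + v**2.
No constant or linear terms (consistent with a singular point). Quadratic part: v**2. Cubic part: -3*u**3 - u**2*v - 2*u*v**2 - v**3.
The quadratic part v**2 is a perfect square, so there is a single (double) tangent line v = 0, i.e. y = 0. Restricting the cubic part to that line (v = 0) leaves -3*u**3 ≠ 0, so f is not divisible by v and the branch is v² ≈ 3*u**3 to lowest order — this is a cusp.
Classification: cusp.


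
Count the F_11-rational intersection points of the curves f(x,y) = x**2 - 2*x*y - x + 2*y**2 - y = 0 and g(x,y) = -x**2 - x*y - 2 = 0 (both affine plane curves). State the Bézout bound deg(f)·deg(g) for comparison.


Common zeros: {(5, 10), (9, 3)}; count = 2; Bézout bound = 4.

deg(f) = 2, deg(g) = 2, so Bézout bound = 4.
Scan x ∈ F_11. For each x, list the y ∈ F_11 with f(x, y) ≡ 0 and those with g(x, y) ≡ 0 (mod 11); the common zeros in that column are the intersection.
  x = 0: f ≡ 0 at y ∈ {0, 6}; g ≡ 0 at y ∈ ∅; common: ∅.
  x = 1: f ≡ 0 at y ∈ {0, 7}; g ≡ 0 at y ∈ {8}; common: ∅.
  x = 2: f ≡ 0 at y ∈ {2, 6}; g ≡ 0 at y ∈ {8}; common: ∅.
  x = 3: f ≡ 0 at y ∈ {2, 7}; g ≡ 0 at y ∈ {0}; common: ∅.
  x = 4: f ≡ 0 at y ∈ ∅; g ≡ 0 at y ∈ {1}; common: ∅.
  x = 5: f ≡ 0 at y ∈ {1, 10}; g ≡ 0 at y ∈ {10}; common: {10}.
  x = 6: f ≡ 0 at y ∈ ∅; g ≡ 0 at y ∈ {1}; common: ∅.
  x = 7: f ≡ 0 at y ∈ ∅; g ≡ 0 at y ∈ {10}; common: ∅.
  x = 8: f ≡ 0 at y ∈ ∅; g ≡ 0 at y ∈ {0}; common: ∅.
  x = 9: f ≡ 0 at y ∈ {1, 3}; g ≡ 0 at y ∈ {3}; common: {3}.
  x = 10: f ≡ 0 at y ∈ ∅; g ≡ 0 at y ∈ {3}; common: ∅.
Collecting: common zeros = {(5, 10), (9, 3)}, so the count is 2.
Comparison with the Bézout bound: 2 ≤ 4 = deg(f)·deg(g), as expected for curves with no common component (the affine F_11-count falls short of the bound because intersections may lie at infinity, over extension fields, or carry multiplicity).


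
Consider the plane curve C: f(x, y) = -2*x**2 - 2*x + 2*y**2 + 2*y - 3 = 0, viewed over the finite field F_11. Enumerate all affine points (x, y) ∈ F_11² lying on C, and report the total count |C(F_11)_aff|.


Affine F_11-points: {(1, 4), (1, 6), (2, 1), (2, 9), (3, 5), (7, 5), (8, 1), (8, 9), (9, 4), (9, 6)}; count = 10.

For each of the 121 pairs (x, y) ∈ F_11², evaluate f(x, y) mod 11. Record the zeros.
  x = 0: [0↦8, 1↦1, 2↦9, 3↦10, 4↦4, 5↦2, 6↦4, 7↦10, 8↦9, 9↦1, 10↦8]  zeros at y ∈ ∅
  x = 1: [0↦4, 1↦8, 2↦5, 3↦6, 4↦0, 5↦9, 6↦0, 7↦6, 8↦5, 9↦8, 10↦4]  zeros at y ∈ {4, 6}
  x = 2: [0↦7, 1↦0, 2↦8, 3↦9, 4↦3, 5↦1, 6↦3, 7↦9, 8↦8, 9↦0, 10↦7]  zeros at y ∈ {1, 9}
  x = 3: [0↦6, 1↦10, 2↦7, 3↦8, 4↦2, 5↦0, 6↦2, 7↦8, 8↦7, 9↦10, 10↦6]  zeros at y ∈ {5}
  x = 4: [0↦1, 1↦5, 2↦2, 3↦3, 4↦8, 5↦6, 6↦8, 7↦3, 8↦2, 9↦5, 10↦1]  zeros at y ∈ ∅
  x = 5: [0↦3, 1↦7, 2↦4, 3↦5, 4↦10, 5↦8, 6↦10, 7↦5, 8↦4, 9↦7, 10↦3]  zeros at y ∈ ∅
  x = 6: [0↦1, 1↦5, 2↦2, 3↦3, 4↦8, 5↦6, 6↦8, 7↦3, 8↦2, 9↦5, 10↦1]  zeros at y ∈ ∅
  x = 7: [0↦6, 1↦10, 2↦7, 3↦8, 4↦2, 5↦0, 6↦2, 7↦8, 8↦7, 9↦10, 10↦6]  zeros at y ∈ {5}
  x = 8: [0↦7, 1↦0, 2↦8, 3↦9, 4↦3, 5↦1, 6↦3, 7↦9, 8↦8, 9↦0, 10↦7]  zeros at y ∈ {1, 9}
  x = 9: [0↦4, 1↦8, 2↦5, 3↦6, 4↦0, 5↦9, 6↦0, 7↦6, 8↦5, 9↦8, 10↦4]  zeros at y ∈ {4, 6}
  x = 10: [0↦8, 1↦1, 2↦9, 3↦10, 4↦4, 5↦2, 6↦4, 7↦10, 8↦9, 9↦1, 10↦8]  zeros at y ∈ ∅
Collecting zeros: affine points = {(1, 4), (1, 6), (2, 1), (2, 9), (3, 5), (7, 5), (8, 1), (8, 9), (9, 4), (9, 6)}.
Total count |C(F_11)_aff| = 10.


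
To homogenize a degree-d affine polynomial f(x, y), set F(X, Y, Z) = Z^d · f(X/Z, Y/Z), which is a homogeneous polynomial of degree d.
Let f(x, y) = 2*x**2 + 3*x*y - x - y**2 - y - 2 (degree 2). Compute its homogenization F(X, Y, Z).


F(X, Y, Z) = 2*X**2 + 3*X*Y - X*Z - Y**2 - Y*Z - 2*Z**2

deg(f) = 2.
Substitute x = X/Z, y = Y/Z into f, then multiply by Z^2.
  monomial 2·x^2·y^0 ↦ 2·X^2·Y^0·Z^0.
  monomial 3·x^1·y^1 ↦ 3·X^1·Y^1·Z^0.
  monomial -1·x^1·y^0 ↦ -1·X^1·Y^0·Z^1.
  monomial -1·x^0·y^2 ↦ -1·X^0·Y^2·Z^0.
  monomial -1·x^0·y^1 ↦ -1·X^0·Y^1·Z^1.
  monomial -2·x^0·y^0 ↦ -2·X^0·Y^0·Z^2.
Collecting: F(X, Y, Z) = 2*X**2 + 3*X*Y - X*Z - Y**2 - Y*Z - 2*Z**2.


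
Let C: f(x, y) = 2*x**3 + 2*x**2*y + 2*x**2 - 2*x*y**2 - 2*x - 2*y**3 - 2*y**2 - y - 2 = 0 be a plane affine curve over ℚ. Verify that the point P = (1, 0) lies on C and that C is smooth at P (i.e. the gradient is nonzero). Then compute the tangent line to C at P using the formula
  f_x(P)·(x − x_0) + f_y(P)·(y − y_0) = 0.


Tangent line at P: 8*x + y - 8 = 0.

Step 1: f(1, 0) = 0, so P lies on C.
Step 2: partial derivatives
  f_x(x, y) = 6*x**2 + 4*x*y + 4*x - 2*y**2 - 2, f_y(x, y) = 2*x**2 - 4*x*y - 6*y**2 - 4*y - 1.
  f_x(P) = 8, f_y(P) = 1 (gradient nonzero, so P is smooth).
Step 3: tangent line at P: 8·(x − 1) + 1·(y − 0) = 0.
Expanding: 8*x + y - 8 = 0.


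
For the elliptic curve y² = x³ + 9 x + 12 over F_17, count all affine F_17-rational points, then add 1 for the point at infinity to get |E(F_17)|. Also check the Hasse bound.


Affine points = {(2, 2), (2, 15), (3, 7), (3, 10), (8, 1), (8, 16), (14, 3), (14, 14), (16, 6), (16, 11)}; affine count = 10; |E(F_17)| = 11.

Discriminant check: Δ ∝ 4a³ + 27b² = 4·9³ + 27·12² = 4·729 + 27·144 ≡ 4 (mod 17). Nonzero ⇒ E is nonsingular.
For each x ∈ F_17, compute rhs = x³ + 9·x + 12 mod 17, then count y ∈ F_17 with y² ≡ rhs.
  x = 0: rhs = 12, matching y values: none (0 points).
  x = 1: rhs = 5, matching y values: none (0 points).
  x = 2: rhs = 4, matching y values: 2, 15 (2 points).
  x = 3: rhs = 15, matching y values: 7, 10 (2 points).
  x = 4: rhs = 10, matching y values: none (0 points).
  x = 5: rhs = 12, matching y values: none (0 points).
  x = 6: rhs = 10, matching y values: none (0 points).
  x = 7: rhs = 10, matching y values: none (0 points).
  x = 8: rhs = 1, matching y values: 1, 16 (2 points).
  x = 9: rhs = 6, matching y values: none (0 points).
  x = 10: rhs = 14, matching y values: none (0 points).
  x = 11: rhs = 14, matching y values: none (0 points).
  x = 12: rhs = 12, matching y values: none (0 points).
  x = 13: rhs = 14, matching y values: none (0 points).
  x = 14: rhs = 9, matching y values: 3, 14 (2 points).
  x = 15: rhs = 3, matching y values: none (0 points).
  x = 16: rhs = 2, matching y values: 6, 11 (2 points).
Total affine count: 10.
Full point count |E(F_17)| = 10 + 1 = 11.
Hasse bound: |11 − (17+1)| = |-7| = 7 ≤ 2√17 ≈ 8.2462 ✓.


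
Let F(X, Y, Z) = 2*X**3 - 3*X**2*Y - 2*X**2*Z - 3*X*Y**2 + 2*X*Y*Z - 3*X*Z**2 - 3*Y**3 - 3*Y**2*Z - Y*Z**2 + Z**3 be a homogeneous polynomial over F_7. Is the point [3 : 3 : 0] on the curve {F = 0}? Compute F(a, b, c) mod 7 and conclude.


F(3,3,0) ≡ 0 (mod 7); P is on the curve.

Evaluate F(3, 3, 0) term-by-term (mod 7).
  2*X**3 ↦ 2·27·1·1 = 54
  -3*X**2*Y ↦ -3·9·3·1 = -81
  -2*X**2*Z ↦ -2·9·1·0 = 0
  -3*X*Y**2 ↦ -3·3·9·1 = -81
  2*X*Y*Z ↦ 2·3·3·0 = 0
  -3*X*Z**2 ↦ -3·3·1·0 = 0
  -3*Y**3 ↦ -3·1·27·1 = -81
  -3*Y**2*Z ↦ -3·1·9·0 = 0
  -Y*Z**2 ↦ -1·1·3·0 = 0
  Z**3 ↦ 1·1·1·0 = 0
Sum: F(3, 3, 0) = (54) + (-81) + (0) + (-81) + (0) + (0) + (-81) + (0) + (0) + (0) = -189.
Reducing mod 7: -189 ≡ 0 (mod 7).
Since F(a, b, c) ≡ 0 (mod 7), P lies on the curve.


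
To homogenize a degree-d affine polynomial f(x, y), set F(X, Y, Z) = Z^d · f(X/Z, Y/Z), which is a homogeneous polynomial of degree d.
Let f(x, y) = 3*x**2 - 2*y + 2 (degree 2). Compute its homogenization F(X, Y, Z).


F(X, Y, Z) = 3*X**2 - 2*Y*Z + 2*Z**2

deg(f) = 2.
Substitute x = X/Z, y = Y/Z into f, then multiply by Z^2.
  monomial 3·x^2·y^0 ↦ 3·X^2·Y^0·Z^0.
  monomial -2·x^0·y^1 ↦ -2·X^0·Y^1·Z^1.
  monomial 2·x^0·y^0 ↦ 2·X^0·Y^0·Z^2.
Collecting: F(X, Y, Z) = 3*X**2 - 2*Y*Z + 2*Z**2.


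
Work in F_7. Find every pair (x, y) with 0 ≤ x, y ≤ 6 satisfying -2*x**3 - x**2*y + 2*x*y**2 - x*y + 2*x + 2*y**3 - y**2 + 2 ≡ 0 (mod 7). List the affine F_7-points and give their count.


Affine F_7-points: {(0, 2), (4, 4), (5, 0)}; count = 3.

For each of the 49 pairs (x, y) ∈ F_7², evaluate f(x, y) mod 7. Record the zeros.
  x = 0: [0↦2, 1↦3, 2↦0, 3↦5, 4↦2, 5↦3, 6↦6]  zeros at y ∈ {2}
  x = 1: [0↦2, 1↦3, 2↦4, 3↦3, 4↦5, 5↦1, 6↦3]  zeros at y ∈ ∅
  x = 2: [0↦4, 1↦3, 2↦6, 3↦4, 4↦2, 5↦5, 6↦4]  zeros at y ∈ ∅
  x = 3: [0↦3, 1↦5, 2↦1, 3↦3, 4↦2, 5↦3, 6↦4]  zeros at y ∈ ∅
  x = 4: [0↦1, 1↦4, 2↦5, 3↦2, 4↦0, 5↦4, 6↦5]  zeros at y ∈ {4}
  x = 5: [0↦0, 1↦2, 2↦6, 3↦3, 4↦5, 5↦3, 6↦2]  zeros at y ∈ {0}
  x = 6: [0↦2, 1↦1, 2↦6, 3↦1, 4↦5, 5↦2, 6↦4]  zeros at y ∈ ∅
Collecting zeros: affine points = {(0, 2), (4, 4), (5, 0)}.
Total count |C(F_7)_aff| = 3.


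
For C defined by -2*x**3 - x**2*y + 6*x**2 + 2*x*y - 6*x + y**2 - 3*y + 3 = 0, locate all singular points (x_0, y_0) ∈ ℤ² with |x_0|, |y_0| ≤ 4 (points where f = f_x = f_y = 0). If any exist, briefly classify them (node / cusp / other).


Singular points: {(1, 1)}; classification: node.

Compute partial derivatives:
  f_x = -6*x**2 - 2*x*y + 12*x + 2*y - 6.
  f_y = -x**2 + 2*x + 2*y - 3.
Scan x_0 ∈ {−4, ..., 4}. For each x_0, f_y(x_0, y) is a polynomial in y; find its integer roots y ∈ {−4, ..., 4}, then test f_x and f at those candidates.
  x = -4: f_y(-4, y) = 2*y - 27; no integer root y with |y| ≤ 4.
  x = -3: f_y(-3, y) = 2*y - 18; no integer root y with |y| ≤ 4.
  x = -2: f_y(-2, y) = 2*y - 11; no integer root y with |y| ≤ 4.
  x = -1: f_y(-1, y) = 2*y - 6; vanishes at y ∈ {3}. (-1, 3): f_x = -12 ≠ 0.
  x = 0: f_y(0, y) = 2*y - 3; no integer root y with |y| ≤ 4.
  x = 1: f_y(1, y) = 2*y - 2; vanishes at y ∈ {1}. (1, 1): f_x = 0, f = 0 — SINGULAR.
  x = 2: f_y(2, y) = 2*y - 3; no integer root y with |y| ≤ 4.
  x = 3: f_y(3, y) = 2*y - 6; vanishes at y ∈ {3}. (3, 3): f_x = -36 ≠ 0.
  x = 4: f_y(4, y) = 2*y - 11; no integer root y with |y| ≤ 4.
Only singular point on the grid: (1, 1).
Classify: substitute x = 1 + u, y = 1 + v and expand: f = -2*u**3 - u**2*v - u**2 + v**2.
No constant or linear terms (consistent with a singular point). Quadratic part: -u**2 + v**2. Cubic part: -2*u**3 - u**2*v.
The quadratic part v**2 - u**2 = (v − u)(v + u) splits into two distinct linear factors, so there are two distinct tangent lines y − 1 = ±(x − 1) — this is a node (ordinary double point).
Classification: node.


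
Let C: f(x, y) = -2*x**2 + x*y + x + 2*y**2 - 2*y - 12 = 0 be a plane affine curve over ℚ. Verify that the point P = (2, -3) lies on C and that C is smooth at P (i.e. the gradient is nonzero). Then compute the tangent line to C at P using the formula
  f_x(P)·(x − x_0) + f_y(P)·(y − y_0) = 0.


Tangent line at P: -10*x - 12*y - 16 = 0.

Step 1: f(2, -3) = 0, so P lies on C.
Step 2: partial derivatives
  f_x(x, y) = -4*x + y + 1, f_y(x, y) = x + 4*y - 2.
  f_x(P) = -10, f_y(P) = -12 (gradient nonzero, so P is smooth).
Step 3: tangent line at P: -10·(x − 2) + -12·(y − -3) = 0.
Expanding: -10*x - 12*y - 16 = 0.


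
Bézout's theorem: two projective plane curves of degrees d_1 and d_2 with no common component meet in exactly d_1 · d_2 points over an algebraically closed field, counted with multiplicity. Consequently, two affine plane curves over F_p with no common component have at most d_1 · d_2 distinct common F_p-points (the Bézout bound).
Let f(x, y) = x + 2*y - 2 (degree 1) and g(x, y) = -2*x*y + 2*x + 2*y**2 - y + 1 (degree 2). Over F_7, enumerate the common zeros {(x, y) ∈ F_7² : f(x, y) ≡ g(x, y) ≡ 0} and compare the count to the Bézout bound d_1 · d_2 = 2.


Common zeros: ∅; count = 0; Bézout bound = 2.

deg(f) = 1, deg(g) = 2, so Bézout bound = 2.
Scan x ∈ F_7. For each x, list the y ∈ F_7 with f(x, y) ≡ 0 and those with g(x, y) ≡ 0 (mod 7); the common zeros in that column are the intersection.
  x = 0: f ≡ 0 at y ∈ {1}; g ≡ 0 at y ∈ {2}; common: ∅.
  x = 1: f ≡ 0 at y ∈ {4}; g ≡ 0 at y ∈ ∅; common: ∅.
  x = 2: f ≡ 0 at y ∈ {0}; g ≡ 0 at y ∈ ∅; common: ∅.
  x = 3: f ≡ 0 at y ∈ {3}; g ≡ 0 at y ∈ {0}; common: ∅.
  x = 4: f ≡ 0 at y ∈ {6}; g ≡ 0 at y ∈ {3, 5}; common: ∅.
  x = 5: f ≡ 0 at y ∈ {2}; g ≡ 0 at y ∈ ∅; common: ∅.
  x = 6: f ≡ 0 at y ∈ {5}; g ≡ 0 at y ∈ {4, 6}; common: ∅.
Collecting: common zeros = ∅, so the count is 0.
Comparison with the Bézout bound: 0 ≤ 2 = deg(f)·deg(g), as expected for curves with no common component (the affine F_7-count falls short of the bound because intersections may lie at infinity, over extension fields, or carry multiplicity).


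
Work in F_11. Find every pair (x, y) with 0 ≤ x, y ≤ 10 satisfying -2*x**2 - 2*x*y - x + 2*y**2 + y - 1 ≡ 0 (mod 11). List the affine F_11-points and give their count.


Affine F_11-points: {(0, 6), (0, 10), (1, 3), (2, 0), (2, 7), (3, 0), (3, 8), (4, 4), (4, 5), (5, 2), (5, 8), (6, 1), (6, 10), (7, 5), (7, 7), (8, 4), (8, 9), (9, 1), (9, 2), (10, 6), (10, 9)}; count = 21.

For each of the 121 pairs (x, y) ∈ F_11², evaluate f(x, y) mod 11. Record the zeros.
  x = 0: [0↦10, 1↦2, 2↦9, 3↦9, 4↦2, 5↦10, 6↦0, 7↦5, 8↦3, 9↦5, 10↦0]  zeros at y ∈ {6, 10}
  x = 1: [0↦7, 1↦8, 2↦2, 3↦0, 4↦2, 5↦8, 6↦7, 7↦10, 8↦6, 9↦6, 10↦10]  zeros at y ∈ {3}
  x = 2: [0↦0, 1↦10, 2↦2, 3↦9, 4↦9, 5↦2, 6↦10, 7↦0, 8↦5, 9↦3, 10↦5]  zeros at y ∈ {0, 7}
  x = 3: [0↦0, 1↦8, 2↦9, 3↦3, 4↦1, 5↦3, 6↦9, 7↦8, 8↦0, 9↦7, 10↦7]  zeros at y ∈ {0, 8}
  x = 4: [0↦7, 1↦2, 2↦1, 3↦4, 4↦0, 5↦0, 6↦4, 7↦1, 8↦2, 9↦7, 10↦5]  zeros at y ∈ {4, 5}
  x = 5: [0↦10, 1↦3, 2↦0, 3↦1, 4↦6, 5↦4, 6↦6, 7↦1, 8↦0, 9↦3, 10↦10]  zeros at y ∈ {2, 8}
  x = 6: [0↦9, 1↦0, 2↦6, 3↦5, 4↦8, 5↦4, 6↦4, 7↦8, 8↦5, 9↦6, 10↦0]  zeros at y ∈ {1, 10}
  x = 7: [0↦4, 1↦4, 2↦8, 3↦5, 4↦6, 5↦0, 6↦9, 7↦0, 8↦6, 9↦5, 10↦8]  zeros at y ∈ {5, 7}
  x = 8: [0↦6, 1↦4, 2↦6, 3↦1, 4↦0, 5↦3, 6↦10, 7↦10, 8↦3, 9↦0, 10↦1]  zeros at y ∈ {4, 9}
  x = 9: [0↦4, 1↦0, 2↦0, 3↦4, 4↦1, 5↦2, 6↦7, 7↦5, 8↦7, 9↦2, 10↦1]  zeros at y ∈ {1, 2}
  x = 10: [0↦9, 1↦3, 2↦1, 3↦3, 4↦9, 5↦8, 6↦0, 7↦7, 8↦7, 9↦0, 10↦8]  zeros at y ∈ {6, 9}
Collecting zeros: affine points = {(0, 6), (0, 10), (1, 3), (2, 0), (2, 7), (3, 0), (3, 8), (4, 4), (4, 5), (5, 2), (5, 8), (6, 1), (6, 10), (7, 5), (7, 7), (8, 4), (8, 9), (9, 1), (9, 2), (10, 6), (10, 9)}.
Total count |C(F_11)_aff| = 21.


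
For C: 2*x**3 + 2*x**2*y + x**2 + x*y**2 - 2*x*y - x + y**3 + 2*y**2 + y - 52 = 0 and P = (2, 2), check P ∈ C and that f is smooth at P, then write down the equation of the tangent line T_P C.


Tangent line at P: 43*x + 33*y - 152 = 0.

Step 1: f(2, 2) = 0, so P lies on C.
Step 2: partial derivatives
  f_x(x, y) = 6*x**2 + 4*x*y + 2*x + y**2 - 2*y - 1, f_y(x, y) = 2*x**2 + 2*x*y - 2*x + 3*y**2 + 4*y + 1.
  f_x(P) = 43, f_y(P) = 33 (gradient nonzero, so P is smooth).
Step 3: tangent line at P: 43·(x − 2) + 33·(y − 2) = 0.
Expanding: 43*x + 33*y - 152 = 0.


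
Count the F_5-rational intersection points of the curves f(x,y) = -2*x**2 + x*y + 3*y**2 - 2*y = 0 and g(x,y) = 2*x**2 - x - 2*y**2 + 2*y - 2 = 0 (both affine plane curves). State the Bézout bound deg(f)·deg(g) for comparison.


Common zeros: {(2, 4)}; count = 1; Bézout bound = 4.

deg(f) = 2, deg(g) = 2, so Bézout bound = 4.
Scan x ∈ F_5. For each x, list the y ∈ F_5 with f(x, y) ≡ 0 and those with g(x, y) ≡ 0 (mod 5); the common zeros in that column are the intersection.
  x = 0: f ≡ 0 at y ∈ {0, 4}; g ≡ 0 at y ∈ ∅; common: ∅.
  x = 1: f ≡ 0 at y ∈ {1}; g ≡ 0 at y ∈ {2, 4}; common: ∅.
  x = 2: f ≡ 0 at y ∈ {1, 4}; g ≡ 0 at y ∈ {2, 4}; common: {4}.
  x = 3: f ≡ 0 at y ∈ ∅; g ≡ 0 at y ∈ ∅; common: ∅.
  x = 4: f ≡ 0 at y ∈ ∅; g ≡ 0 at y ∈ ∅; common: ∅.
Collecting: common zeros = {(2, 4)}, so the count is 1.
Comparison with the Bézout bound: 1 ≤ 4 = deg(f)·deg(g), as expected for curves with no common component (the affine F_5-count falls short of the bound because intersections may lie at infinity, over extension fields, or carry multiplicity).


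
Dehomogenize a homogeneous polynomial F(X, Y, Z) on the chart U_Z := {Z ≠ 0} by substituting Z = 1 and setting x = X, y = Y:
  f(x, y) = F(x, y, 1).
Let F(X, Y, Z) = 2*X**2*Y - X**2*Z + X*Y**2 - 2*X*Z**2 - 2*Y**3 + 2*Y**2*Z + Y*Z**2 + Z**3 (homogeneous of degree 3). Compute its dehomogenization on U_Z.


f(x, y) = 2*x**2*y - x**2 + x*y**2 - 2*x - 2*y**3 + 2*y**2 + y + 1

On U_Z we set Z = 1. Each monomial c·X^i·Y^j·Z^k in F becomes c·x^i·y^j·1^k = c·x^i·y^j.
Substituting Z = 1: F(X, Y, 1) = 2*x**2*y - x**2 + x*y**2 - 2*x - 2*y**3 + 2*y**2 + y + 1.
Note: deg(f) ≤ deg(F) = 3; strict inequality happens when F is divisible by Z (lost terms).


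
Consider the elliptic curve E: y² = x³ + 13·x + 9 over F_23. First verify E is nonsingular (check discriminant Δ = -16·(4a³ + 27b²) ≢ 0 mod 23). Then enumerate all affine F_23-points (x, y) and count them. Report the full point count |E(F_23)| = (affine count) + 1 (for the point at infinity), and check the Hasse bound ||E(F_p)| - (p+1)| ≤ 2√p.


Affine points = {(0, 3), (0, 20), (1, 0), (3, 11), (3, 12), (6, 2), (6, 21), (7, 11), (7, 12), (8, 2), (8, 21), (9, 2), (9, 21), (10, 9), (10, 14), (13, 11), (13, 12), (16, 9), (16, 14), (18, 7), (18, 16), (19, 10), (19, 13), (20, 9), (20, 14), (22, 8), (22, 15)}; affine count = 27; |E(F_23)| = 28.

Discriminant check: Δ ∝ 4a³ + 27b² = 4·13³ + 27·9² = 4·2197 + 27·81 ≡ 4 (mod 23). Nonzero ⇒ E is nonsingular.
For each x ∈ F_23, compute rhs = x³ + 13·x + 9 mod 23, then count y ∈ F_23 with y² ≡ rhs.
  x = 0: rhs = 9, matching y values: 3, 20 (2 points).
  x = 1: rhs = 0, matching y values: 0 (1 points).
  x = 2: rhs = 20, matching y values: none (0 points).
  x = 3: rhs = 6, matching y values: 11, 12 (2 points).
  x = 4: rhs = 10, matching y values: none (0 points).
  x = 5: rhs = 15, matching y values: none (0 points).
  x = 6: rhs = 4, matching y values: 2, 21 (2 points).
  x = 7: rhs = 6, matching y values: 11, 12 (2 points).
  x = 8: rhs = 4, matching y values: 2, 21 (2 points).
  x = 9: rhs = 4, matching y values: 2, 21 (2 points).
  x = 10: rhs = 12, matching y values: 9, 14 (2 points).
  x = 11: rhs = 11, matching y values: none (0 points).
  x = 12: rhs = 7, matching y values: none (0 points).
  x = 13: rhs = 6, matching y values: 11, 12 (2 points).
  x = 14: rhs = 14, matching y values: none (0 points).
  x = 15: rhs = 14, matching y values: none (0 points).
  x = 16: rhs = 12, matching y values: 9, 14 (2 points).
  x = 17: rhs = 14, matching y values: none (0 points).
  x = 18: rhs = 3, matching y values: 7, 16 (2 points).
  x = 19: rhs = 8, matching y values: 10, 13 (2 points).
  x = 20: rhs = 12, matching y values: 9, 14 (2 points).
  x = 21: rhs = 21, matching y values: none (0 points).
  x = 22: rhs = 18, matching y values: 8, 15 (2 points).
Total affine count: 27.
Full point count |E(F_23)| = 27 + 1 = 28.
Hasse bound: |28 − (23+1)| = |4| = 4 ≤ 2√23 ≈ 9.5917 ✓.


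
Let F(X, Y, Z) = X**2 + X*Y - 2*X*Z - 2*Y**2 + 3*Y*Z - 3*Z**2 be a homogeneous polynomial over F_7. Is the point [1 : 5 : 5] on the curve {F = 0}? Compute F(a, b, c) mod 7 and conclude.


F(1,5,5) ≡ 2 (mod 7); P is NOT on the curve.

Evaluate F(1, 5, 5) term-by-term (mod 7).
  X**2 ↦ 1·1·1·1 = 1
  X*Y ↦ 1·1·5·1 = 5
  -2*X*Z ↦ -2·1·1·5 = -10
  -2*Y**2 ↦ -2·1·25·1 = -50
  3*Y*Z ↦ 3·1·5·5 = 75
  -3*Z**2 ↦ -3·1·1·25 = -75
Sum: F(1, 5, 5) = (1) + (5) + (-10) + (-50) + (75) + (-75) = -54.
Reducing mod 7: -54 ≡ 2 (mod 7).
Since F(a, b, c) ≡ 2 ≠ 0 (mod 7), P does NOT lie on the curve.


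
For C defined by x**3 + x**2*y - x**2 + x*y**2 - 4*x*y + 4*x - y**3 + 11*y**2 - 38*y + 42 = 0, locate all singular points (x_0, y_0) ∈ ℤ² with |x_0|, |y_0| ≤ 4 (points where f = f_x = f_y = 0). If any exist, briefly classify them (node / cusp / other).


Singular points: {(-1, 3)}; classification: node.

Compute partial derivatives:
  f_x = 3*x**2 + 2*x*y - 2*x + y**2 - 4*y + 4.
  f_y = x**2 + 2*x*y - 4*x - 3*y**2 + 22*y - 38.
Scan x_0 ∈ {−4, ..., 4}. For each x_0, f_y(x_0, y) is a polynomial in y; find its integer roots y ∈ {−4, ..., 4}, then test f_x and f at those candidates.
  x = -4: f_y(-4, y) = -3*y**2 + 14*y - 6; no integer root y with |y| ≤ 4.
  x = -3: f_y(-3, y) = -3*y**2 + 16*y - 17; no integer root y with |y| ≤ 4.
  x = -2: f_y(-2, y) = -3*y**2 + 18*y - 26; no integer root y with |y| ≤ 4.
  x = -1: f_y(-1, y) = -3*y**2 + 20*y - 33; vanishes at y ∈ {3}. (-1, 3): f_x = 0, f = 0 — SINGULAR.
  x = 0: f_y(0, y) = -3*y**2 + 22*y - 38; no integer root y with |y| ≤ 4.
  x = 1: f_y(1, y) = -3*y**2 + 24*y - 41; no integer root y with |y| ≤ 4.
  x = 2: f_y(2, y) = -3*y**2 + 26*y - 42; no integer root y with |y| ≤ 4.
  x = 3: f_y(3, y) = -3*y**2 + 28*y - 41; no integer root y with |y| ≤ 4.
  x = 4: f_y(4, y) = -3*y**2 + 30*y - 38; no integer root y with |y| ≤ 4.
Only singular point on the grid: (-1, 3).
Classify: substitute x = -1 + u, y = 3 + v and expand: f = u**3 + u**2*v - u**2 + u*v**2 - v**3 + v**2.
No constant or linear terms (consistent with a singular point). Quadratic part: -u**2 + v**2. Cubic part: u**3 + u**2*v + u*v**2 - v**3.
The quadratic part v**2 - u**2 = (v − u)(v + u) splits into two distinct linear factors, so there are two distinct tangent lines y − 3 = ±(x − -1) — this is a node (ordinary double point).
Classification: node.


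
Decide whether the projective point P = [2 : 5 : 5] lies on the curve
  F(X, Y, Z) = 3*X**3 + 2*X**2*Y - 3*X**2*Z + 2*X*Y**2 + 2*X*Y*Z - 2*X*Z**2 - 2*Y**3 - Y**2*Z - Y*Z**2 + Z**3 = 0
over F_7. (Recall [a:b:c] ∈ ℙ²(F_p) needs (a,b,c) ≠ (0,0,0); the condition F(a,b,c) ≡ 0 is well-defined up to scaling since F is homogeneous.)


F(2,5,5) ≡ 2 (mod 7); P is NOT on the curve.

Evaluate F(2, 5, 5) term-by-term (mod 7).
  3*X**3 ↦ 3·8·1·1 = 24
  2*X**2*Y ↦ 2·4·5·1 = 40
  -3*X**2*Z ↦ -3·4·1·5 = -60
  2*X*Y**2 ↦ 2·2·25·1 = 100
  2*X*Y*Z ↦ 2·2·5·5 = 100
  -2*X*Z**2 ↦ -2·2·1·25 = -100
  -2*Y**3 ↦ -2·1·125·1 = -250
  -Y**2*Z ↦ -1·1·25·5 = -125
  -Y*Z**2 ↦ -1·1·5·25 = -125
  Z**3 ↦ 1·1·1·125 = 125
Sum: F(2, 5, 5) = (24) + (40) + (-60) + (100) + (100) + (-100) + (-250) + (-125) + (-125) + (125) = -271.
Reducing mod 7: -271 ≡ 2 (mod 7).
Since F(a, b, c) ≡ 2 ≠ 0 (mod 7), P does NOT lie on the curve.


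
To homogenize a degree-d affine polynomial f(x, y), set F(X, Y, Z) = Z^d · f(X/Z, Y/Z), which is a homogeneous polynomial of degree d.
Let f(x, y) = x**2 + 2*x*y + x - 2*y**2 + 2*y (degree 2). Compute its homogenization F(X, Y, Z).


F(X, Y, Z) = X**2 + 2*X*Y + X*Z - 2*Y**2 + 2*Y*Z

deg(f) = 2.
Substitute x = X/Z, y = Y/Z into f, then multiply by Z^2.
  monomial 1·x^2·y^0 ↦ 1·X^2·Y^0·Z^0.
  monomial 2·x^1·y^1 ↦ 2·X^1·Y^1·Z^0.
  monomial 1·x^1·y^0 ↦ 1·X^1·Y^0·Z^1.
  monomial -2·x^0·y^2 ↦ -2·X^0·Y^2·Z^0.
  monomial 2·x^0·y^1 ↦ 2·X^0·Y^1·Z^1.
Collecting: F(X, Y, Z) = X**2 + 2*X*Y + X*Z - 2*Y**2 + 2*Y*Z.


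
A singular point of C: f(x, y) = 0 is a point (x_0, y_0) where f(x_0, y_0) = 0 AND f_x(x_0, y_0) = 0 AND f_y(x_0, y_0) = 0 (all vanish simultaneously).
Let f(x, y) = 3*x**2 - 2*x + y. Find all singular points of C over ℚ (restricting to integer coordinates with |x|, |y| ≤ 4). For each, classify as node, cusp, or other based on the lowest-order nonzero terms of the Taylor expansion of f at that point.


No singular points in the scanned grid; C is smooth there.

Compute partial derivatives:
  f_x = 6*x - 2.
  f_y = 1.
f_y = 1 is a nonzero constant, so f_y never vanishes: no point (x, y) can satisfy f = f_x = f_y = 0. In particular no (x, y) ∈ {−4, ..., 4}² is singular; the curve is smooth.


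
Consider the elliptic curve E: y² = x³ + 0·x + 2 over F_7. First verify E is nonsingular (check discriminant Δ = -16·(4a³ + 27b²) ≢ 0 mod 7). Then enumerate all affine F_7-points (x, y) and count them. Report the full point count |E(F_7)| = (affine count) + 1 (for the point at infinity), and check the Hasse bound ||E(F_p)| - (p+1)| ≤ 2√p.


Affine points = {(0, 3), (0, 4), (3, 1), (3, 6), (5, 1), (5, 6), (6, 1), (6, 6)}; affine count = 8; |E(F_7)| = 9.

Discriminant check: Δ ∝ 4a³ + 27b² = 4·0³ + 27·2² = 4·0 + 27·4 ≡ 3 (mod 7). Nonzero ⇒ E is nonsingular.
For each x ∈ F_7, compute rhs = x³ + 0·x + 2 mod 7, then count y ∈ F_7 with y² ≡ rhs.
  x = 0: rhs = 2, matching y values: 3, 4 (2 points).
  x = 1: rhs = 3, matching y values: none (0 points).
  x = 2: rhs = 3, matching y values: none (0 points).
  x = 3: rhs = 1, matching y values: 1, 6 (2 points).
  x = 4: rhs = 3, matching y values: none (0 points).
  x = 5: rhs = 1, matching y values: 1, 6 (2 points).
  x = 6: rhs = 1, matching y values: 1, 6 (2 points).
Total affine count: 8.
Full point count |E(F_7)| = 8 + 1 = 9.
Hasse bound: |9 − (7+1)| = |1| = 1 ≤ 2√7 ≈ 5.2915 ✓.


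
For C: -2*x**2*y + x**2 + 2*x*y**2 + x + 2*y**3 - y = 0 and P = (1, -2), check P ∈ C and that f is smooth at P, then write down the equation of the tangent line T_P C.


Tangent line at P: 19*x + 13*y + 7 = 0.

Step 1: f(1, -2) = 0, so P lies on C.
Step 2: partial derivatives
  f_x(x, y) = -4*x*y + 2*x + 2*y**2 + 1, f_y(x, y) = -2*x**2 + 4*x*y + 6*y**2 - 1.
  f_x(P) = 19, f_y(P) = 13 (gradient nonzero, so P is smooth).
Step 3: tangent line at P: 19·(x − 1) + 13·(y − -2) = 0.
Expanding: 19*x + 13*y + 7 = 0.


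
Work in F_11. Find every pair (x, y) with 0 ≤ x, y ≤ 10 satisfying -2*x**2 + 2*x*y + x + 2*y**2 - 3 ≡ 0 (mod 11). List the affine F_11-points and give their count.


Affine F_11-points: {(1, 1), (1, 9), (2, 10), (3, 9), (3, 10), (4, 3), (4, 4), (5, 3), (6, 1), (6, 4)}; count = 10.

For each of the 121 pairs (x, y) ∈ F_11², evaluate f(x, y) mod 11. Record the zeros.
  x = 0: [0↦8, 1↦10, 2↦5, 3↦4, 4↦7, 5↦3, 6↦3, 7↦7, 8↦4, 9↦5, 10↦10]  zeros at y ∈ ∅
  x = 1: [0↦7, 1↦0, 2↦8, 3↦9, 4↦3, 5↦1, 6↦3, 7↦9, 8↦8, 9↦0, 10↦7]  zeros at y ∈ {1, 9}
  x = 2: [0↦2, 1↦8, 2↦7, 3↦10, 4↦6, 5↦6, 6↦10, 7↦7, 8↦8, 9↦2, 10↦0]  zeros at y ∈ {10}
  x = 3: [0↦4, 1↦1, 2↦2, 3↦7, 4↦5, 5↦7, 6↦2, 7↦1, 8↦4, 9↦0, 10↦0]  zeros at y ∈ {9, 10}
  x = 4: [0↦2, 1↦1, 2↦4, 3↦0, 4↦0, 5↦4, 6↦1, 7↦2, 8↦7, 9↦5, 10↦7]  zeros at y ∈ {3, 4}
  x = 5: [0↦7, 1↦8, 2↦2, 3↦0, 4↦2, 5↦8, 6↦7, 7↦10, 8↦6, 9↦6, 10↦10]  zeros at y ∈ {3}
  x = 6: [0↦8, 1↦0, 2↦7, 3↦7, 4↦0, 5↦8, 6↦9, 7↦3, 8↦1, 9↦3, 10↦9]  zeros at y ∈ {1, 4}
  x = 7: [0↦5, 1↦10, 2↦8, 3↦10, 4↦5, 5↦4, 6↦7, 7↦3, 8↦3, 9↦7, 10↦4]  zeros at y ∈ ∅
  x = 8: [0↦9, 1↦5, 2↦5, 3↦9, 4↦6, 5↦7, 6↦1, 7↦10, 8↦1, 9↦7, 10↦6]  zeros at y ∈ ∅
  x = 9: [0↦9, 1↦7, 2↦9, 3↦4, 4↦3, 5↦6, 6↦2, 7↦2, 8↦6, 9↦3, 10↦4]  zeros at y ∈ ∅
  x = 10: [0↦5, 1↦5, 2↦9, 3↦6, 4↦7, 5↦1, 6↦10, 7↦1, 8↦7, 9↦6, 10↦9]  zeros at y ∈ ∅
Collecting zeros: affine points = {(1, 1), (1, 9), (2, 10), (3, 9), (3, 10), (4, 3), (4, 4), (5, 3), (6, 1), (6, 4)}.
Total count |C(F_11)_aff| = 10.
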